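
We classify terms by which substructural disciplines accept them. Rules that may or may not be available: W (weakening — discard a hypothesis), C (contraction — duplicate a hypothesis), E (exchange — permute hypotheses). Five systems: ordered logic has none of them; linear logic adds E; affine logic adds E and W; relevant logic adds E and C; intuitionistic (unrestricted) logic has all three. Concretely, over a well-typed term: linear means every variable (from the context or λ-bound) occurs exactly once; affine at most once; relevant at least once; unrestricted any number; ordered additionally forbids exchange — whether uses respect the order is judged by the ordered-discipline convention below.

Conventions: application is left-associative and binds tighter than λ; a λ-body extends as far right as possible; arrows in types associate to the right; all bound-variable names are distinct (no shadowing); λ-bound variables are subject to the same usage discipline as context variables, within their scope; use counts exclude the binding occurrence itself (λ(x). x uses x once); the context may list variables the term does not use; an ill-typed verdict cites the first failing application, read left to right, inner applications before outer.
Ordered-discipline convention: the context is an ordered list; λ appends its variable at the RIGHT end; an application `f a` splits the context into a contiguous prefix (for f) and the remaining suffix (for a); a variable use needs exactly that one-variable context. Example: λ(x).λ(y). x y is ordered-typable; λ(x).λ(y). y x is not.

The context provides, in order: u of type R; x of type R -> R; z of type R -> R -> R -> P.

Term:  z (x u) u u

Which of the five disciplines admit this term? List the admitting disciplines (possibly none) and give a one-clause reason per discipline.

admitting disciplines: relevant, unrestricted
usage: u=3, x=1, z=1
uses in reading order: z, x, u, u, u
typing: well-typed at P
ordered: ✗, needs contraction — u ×3
linear: ✗, needs contraction — u ×3
affine: ✗, needs contraction — u ×3
relevant: ✓, none of u, x, z goes unused
unrestricted: ✓, typability at P is all that's needed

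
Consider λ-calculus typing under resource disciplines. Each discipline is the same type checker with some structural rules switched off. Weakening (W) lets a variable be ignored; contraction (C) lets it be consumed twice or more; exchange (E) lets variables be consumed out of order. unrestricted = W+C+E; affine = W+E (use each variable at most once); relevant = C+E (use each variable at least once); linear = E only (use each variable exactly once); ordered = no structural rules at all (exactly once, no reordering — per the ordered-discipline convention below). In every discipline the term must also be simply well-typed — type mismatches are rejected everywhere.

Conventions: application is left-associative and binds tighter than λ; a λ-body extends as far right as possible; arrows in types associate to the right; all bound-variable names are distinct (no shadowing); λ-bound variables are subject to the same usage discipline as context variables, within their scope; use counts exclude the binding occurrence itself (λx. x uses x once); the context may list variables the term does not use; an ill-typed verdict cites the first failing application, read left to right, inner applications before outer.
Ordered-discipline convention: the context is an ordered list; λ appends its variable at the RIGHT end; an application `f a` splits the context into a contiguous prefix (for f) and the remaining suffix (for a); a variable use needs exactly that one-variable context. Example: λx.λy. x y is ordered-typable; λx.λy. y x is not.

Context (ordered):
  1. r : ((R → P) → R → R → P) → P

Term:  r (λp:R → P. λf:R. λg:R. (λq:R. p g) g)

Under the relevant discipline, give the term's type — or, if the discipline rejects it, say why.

not well-typed under relevant — f, q left unused
usage: r ×1, p (bound) ×1, f (bound) ×0, g (bound) ×2, q (bound) ×0
uses in reading order: r, p, g, g
typing: well-typed — term : P
summary: ordered ✗, linear ✗, affine ✗, relevant ✗, unrestricted ✓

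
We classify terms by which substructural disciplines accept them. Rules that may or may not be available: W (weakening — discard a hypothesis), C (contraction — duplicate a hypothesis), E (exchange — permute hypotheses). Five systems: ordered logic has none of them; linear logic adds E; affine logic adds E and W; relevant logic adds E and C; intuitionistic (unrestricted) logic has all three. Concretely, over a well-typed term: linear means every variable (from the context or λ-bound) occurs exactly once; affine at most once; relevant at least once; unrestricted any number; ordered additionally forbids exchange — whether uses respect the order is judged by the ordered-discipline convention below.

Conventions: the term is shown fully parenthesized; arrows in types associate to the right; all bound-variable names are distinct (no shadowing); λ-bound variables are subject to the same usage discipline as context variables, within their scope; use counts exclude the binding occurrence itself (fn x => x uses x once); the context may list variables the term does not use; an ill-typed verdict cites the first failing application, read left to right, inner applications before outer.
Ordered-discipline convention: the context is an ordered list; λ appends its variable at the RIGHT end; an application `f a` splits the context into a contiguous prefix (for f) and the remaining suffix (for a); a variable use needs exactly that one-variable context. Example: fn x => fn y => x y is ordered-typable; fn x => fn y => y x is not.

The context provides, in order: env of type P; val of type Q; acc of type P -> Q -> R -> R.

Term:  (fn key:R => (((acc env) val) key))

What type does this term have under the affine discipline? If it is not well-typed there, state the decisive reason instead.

term : R -> R
usage: env: 1, val: 1, acc: 1, key [bound]: 1
uses in reading order: acc, env, val, key
typing: the term checks, with type R -> R
all disciplines: ordered ✗; linear ✓; affine ✓; relevant ✓; unrestricted ✓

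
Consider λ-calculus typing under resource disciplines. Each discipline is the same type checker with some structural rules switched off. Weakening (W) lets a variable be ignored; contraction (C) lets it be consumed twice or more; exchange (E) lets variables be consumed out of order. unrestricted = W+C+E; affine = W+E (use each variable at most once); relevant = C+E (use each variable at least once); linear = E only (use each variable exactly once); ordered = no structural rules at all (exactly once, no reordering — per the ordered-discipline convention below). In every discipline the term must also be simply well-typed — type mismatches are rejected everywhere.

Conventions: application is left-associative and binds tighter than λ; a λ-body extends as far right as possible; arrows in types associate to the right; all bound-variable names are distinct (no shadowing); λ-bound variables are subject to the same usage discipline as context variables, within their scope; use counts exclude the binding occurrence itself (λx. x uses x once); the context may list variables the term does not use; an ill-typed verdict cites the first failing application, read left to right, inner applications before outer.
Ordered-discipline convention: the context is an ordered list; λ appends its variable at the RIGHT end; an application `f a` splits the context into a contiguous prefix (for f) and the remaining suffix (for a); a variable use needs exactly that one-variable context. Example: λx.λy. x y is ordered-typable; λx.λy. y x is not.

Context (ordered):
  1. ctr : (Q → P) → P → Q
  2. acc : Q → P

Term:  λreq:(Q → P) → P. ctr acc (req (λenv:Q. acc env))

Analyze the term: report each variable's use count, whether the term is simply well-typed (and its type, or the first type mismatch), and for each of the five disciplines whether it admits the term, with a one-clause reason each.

counts: ctr: 1, acc: 2, req (bound): 1, env (bound): 1
uses in reading order: ctr, acc, req, acc, env
typing: the term checks, with type ((Q → P) → P) → Q
ordered: ✗, uses contraction: acc ×2
linear: ✗, uses contraction: acc ×2
affine: ✗, uses contraction: acc ×2
relevant: ✓, ctr, acc, req, env: all used, weakening unneeded
unrestricted: ✓, typability at ((Q → P) → P) → Q is all that's needed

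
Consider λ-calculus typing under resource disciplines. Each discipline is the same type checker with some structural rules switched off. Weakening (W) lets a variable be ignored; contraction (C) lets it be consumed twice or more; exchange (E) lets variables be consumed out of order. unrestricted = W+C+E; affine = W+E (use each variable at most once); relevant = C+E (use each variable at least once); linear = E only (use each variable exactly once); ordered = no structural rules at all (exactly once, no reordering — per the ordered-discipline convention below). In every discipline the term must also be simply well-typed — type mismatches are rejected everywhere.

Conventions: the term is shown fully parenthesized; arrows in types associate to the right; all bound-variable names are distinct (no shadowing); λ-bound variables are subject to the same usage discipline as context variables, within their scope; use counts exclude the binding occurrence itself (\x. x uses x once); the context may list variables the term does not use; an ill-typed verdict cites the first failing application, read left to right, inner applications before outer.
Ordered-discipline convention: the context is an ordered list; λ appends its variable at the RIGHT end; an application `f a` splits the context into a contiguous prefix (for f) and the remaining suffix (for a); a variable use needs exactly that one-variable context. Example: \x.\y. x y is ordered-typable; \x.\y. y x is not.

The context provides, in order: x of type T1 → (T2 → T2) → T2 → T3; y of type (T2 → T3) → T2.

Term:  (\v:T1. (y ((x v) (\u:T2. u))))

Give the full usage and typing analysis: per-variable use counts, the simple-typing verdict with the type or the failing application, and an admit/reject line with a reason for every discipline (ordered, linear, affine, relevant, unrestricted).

counts: x: 1×, y: 1×, v (λ-bound): 1×, u (λ-bound): 1×
uses in reading order: y, x, v, u
typing: ✓ — T1 → T2
ordered ✗ (no contiguous prefix/suffix split fits y, x, v, u)
linear ✓ (x, y, v, u: one use apiece)
affine ✓ (none of x, y, v, u used more than once)
relevant ✓ (none of x, y, v, u goes unused)
unrestricted ✓ (type-checks (T1 → T2) and nothing is barred)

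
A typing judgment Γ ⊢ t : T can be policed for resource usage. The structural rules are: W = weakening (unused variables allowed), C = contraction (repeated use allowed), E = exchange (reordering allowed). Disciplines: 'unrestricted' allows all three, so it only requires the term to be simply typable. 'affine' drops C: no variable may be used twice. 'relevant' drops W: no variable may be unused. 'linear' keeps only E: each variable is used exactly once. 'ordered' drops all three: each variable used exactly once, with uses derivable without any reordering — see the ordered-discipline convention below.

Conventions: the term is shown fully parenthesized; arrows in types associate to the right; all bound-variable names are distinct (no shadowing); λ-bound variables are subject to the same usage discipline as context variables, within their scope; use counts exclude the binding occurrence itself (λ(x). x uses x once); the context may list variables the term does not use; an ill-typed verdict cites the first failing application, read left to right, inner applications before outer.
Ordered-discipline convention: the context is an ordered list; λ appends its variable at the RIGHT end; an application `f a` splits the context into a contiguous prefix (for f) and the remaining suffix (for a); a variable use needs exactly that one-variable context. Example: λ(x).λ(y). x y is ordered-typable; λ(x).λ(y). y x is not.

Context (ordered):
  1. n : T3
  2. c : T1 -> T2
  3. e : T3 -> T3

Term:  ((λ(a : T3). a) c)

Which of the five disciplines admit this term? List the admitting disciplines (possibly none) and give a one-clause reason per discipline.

admitting disciplines: none
variable uses: n: 0, c: 1, e: 0, a [bound]: 1
use order (left to right): a, c
typing: ill-typed: an application expects T3 but receives T1 -> T2
ordered ✗ (the type mismatch rejects it)
linear ✗ (not simply typable)
affine ✗ (fails simple typing)
relevant ✗ (a type mismatch blocks all five)
unrestricted ✗ (the type mismatch rejects it)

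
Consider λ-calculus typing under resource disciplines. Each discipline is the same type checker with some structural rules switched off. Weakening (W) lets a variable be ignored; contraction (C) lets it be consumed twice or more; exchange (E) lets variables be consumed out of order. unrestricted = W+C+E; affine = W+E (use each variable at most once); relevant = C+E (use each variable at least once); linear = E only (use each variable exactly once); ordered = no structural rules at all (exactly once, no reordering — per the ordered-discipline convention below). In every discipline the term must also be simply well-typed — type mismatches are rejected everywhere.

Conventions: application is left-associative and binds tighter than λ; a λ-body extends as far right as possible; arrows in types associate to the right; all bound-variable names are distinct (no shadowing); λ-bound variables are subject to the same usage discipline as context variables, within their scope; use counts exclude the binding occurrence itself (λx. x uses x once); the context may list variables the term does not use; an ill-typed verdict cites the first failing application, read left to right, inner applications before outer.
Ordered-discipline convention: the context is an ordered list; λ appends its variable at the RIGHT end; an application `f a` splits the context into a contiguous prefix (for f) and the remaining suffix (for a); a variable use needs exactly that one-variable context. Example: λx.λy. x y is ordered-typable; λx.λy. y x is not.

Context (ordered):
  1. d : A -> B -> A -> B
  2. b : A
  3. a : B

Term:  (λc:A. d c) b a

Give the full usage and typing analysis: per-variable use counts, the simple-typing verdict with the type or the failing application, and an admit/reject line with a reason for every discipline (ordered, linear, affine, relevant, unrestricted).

use counts: d=1, b=1, a=1, c [bound]=1
use order (left to right): d, c, b, a
typing: the term checks, with type A -> B
ordered: ✓, d, b, a, c: once each, no exchange needed
linear: ✓, single use per variable (d, b, a, c)
affine: ✓, none of d, b, a, c used more than once
relevant: ✓, every one of d, b, a, c appears
unrestricted: ✓, typability at A -> B is all that's needed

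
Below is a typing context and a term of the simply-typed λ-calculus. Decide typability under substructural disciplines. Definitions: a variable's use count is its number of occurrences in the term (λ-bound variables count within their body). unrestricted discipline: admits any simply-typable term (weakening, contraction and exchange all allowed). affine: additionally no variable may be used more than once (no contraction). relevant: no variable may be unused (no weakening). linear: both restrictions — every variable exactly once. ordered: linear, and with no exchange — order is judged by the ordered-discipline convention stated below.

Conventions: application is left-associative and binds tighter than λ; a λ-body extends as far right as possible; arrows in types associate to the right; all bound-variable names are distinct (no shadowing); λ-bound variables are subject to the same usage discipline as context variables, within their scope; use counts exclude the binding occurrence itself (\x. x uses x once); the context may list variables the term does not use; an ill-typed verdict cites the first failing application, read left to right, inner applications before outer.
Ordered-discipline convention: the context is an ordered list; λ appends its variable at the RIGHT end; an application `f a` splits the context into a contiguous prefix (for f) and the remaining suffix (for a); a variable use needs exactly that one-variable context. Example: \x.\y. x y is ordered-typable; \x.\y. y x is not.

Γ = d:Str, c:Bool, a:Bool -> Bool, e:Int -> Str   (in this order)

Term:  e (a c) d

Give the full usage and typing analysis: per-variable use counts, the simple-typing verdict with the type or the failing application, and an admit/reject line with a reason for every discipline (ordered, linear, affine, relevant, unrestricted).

variable uses: d ×1; c ×1; a ×1; e ×1
left-to-right use order: e, a, c, d
typing: ill-typed: a function awaiting Int gets Bool
ordered: ✗, the type mismatch rejects it
linear: ✗, not simply typable
affine: ✗, fails simple typing
relevant: ✗, a type mismatch blocks all five
unrestricted: ✗, the type mismatch rejects it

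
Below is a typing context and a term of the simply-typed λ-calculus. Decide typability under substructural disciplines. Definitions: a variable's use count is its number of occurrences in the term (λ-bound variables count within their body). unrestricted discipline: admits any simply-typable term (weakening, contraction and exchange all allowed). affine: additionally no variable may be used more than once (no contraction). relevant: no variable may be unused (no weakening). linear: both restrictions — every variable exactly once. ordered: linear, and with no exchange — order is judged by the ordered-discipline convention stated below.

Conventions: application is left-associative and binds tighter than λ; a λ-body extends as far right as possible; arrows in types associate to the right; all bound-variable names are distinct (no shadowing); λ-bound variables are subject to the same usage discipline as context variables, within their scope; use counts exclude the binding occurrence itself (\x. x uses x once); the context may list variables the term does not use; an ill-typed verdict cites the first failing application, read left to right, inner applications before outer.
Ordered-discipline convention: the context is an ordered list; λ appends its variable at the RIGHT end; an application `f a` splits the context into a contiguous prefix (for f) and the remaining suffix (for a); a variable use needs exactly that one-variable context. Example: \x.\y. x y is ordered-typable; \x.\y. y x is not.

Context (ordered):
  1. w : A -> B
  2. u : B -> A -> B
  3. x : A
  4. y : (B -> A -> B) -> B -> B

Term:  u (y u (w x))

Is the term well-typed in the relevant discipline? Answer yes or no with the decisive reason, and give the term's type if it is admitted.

yes — w, u, x, y: all used, weakening unneeded; term : A -> B
counts: w ×1; u ×2; x ×1; y ×1
order of uses: u, y, u, w, x
typing: well-typed — term : A -> B
per-discipline verdicts: ordered ✗ | linear ✗ | affine ✗ | relevant ✓ | unrestricted ✓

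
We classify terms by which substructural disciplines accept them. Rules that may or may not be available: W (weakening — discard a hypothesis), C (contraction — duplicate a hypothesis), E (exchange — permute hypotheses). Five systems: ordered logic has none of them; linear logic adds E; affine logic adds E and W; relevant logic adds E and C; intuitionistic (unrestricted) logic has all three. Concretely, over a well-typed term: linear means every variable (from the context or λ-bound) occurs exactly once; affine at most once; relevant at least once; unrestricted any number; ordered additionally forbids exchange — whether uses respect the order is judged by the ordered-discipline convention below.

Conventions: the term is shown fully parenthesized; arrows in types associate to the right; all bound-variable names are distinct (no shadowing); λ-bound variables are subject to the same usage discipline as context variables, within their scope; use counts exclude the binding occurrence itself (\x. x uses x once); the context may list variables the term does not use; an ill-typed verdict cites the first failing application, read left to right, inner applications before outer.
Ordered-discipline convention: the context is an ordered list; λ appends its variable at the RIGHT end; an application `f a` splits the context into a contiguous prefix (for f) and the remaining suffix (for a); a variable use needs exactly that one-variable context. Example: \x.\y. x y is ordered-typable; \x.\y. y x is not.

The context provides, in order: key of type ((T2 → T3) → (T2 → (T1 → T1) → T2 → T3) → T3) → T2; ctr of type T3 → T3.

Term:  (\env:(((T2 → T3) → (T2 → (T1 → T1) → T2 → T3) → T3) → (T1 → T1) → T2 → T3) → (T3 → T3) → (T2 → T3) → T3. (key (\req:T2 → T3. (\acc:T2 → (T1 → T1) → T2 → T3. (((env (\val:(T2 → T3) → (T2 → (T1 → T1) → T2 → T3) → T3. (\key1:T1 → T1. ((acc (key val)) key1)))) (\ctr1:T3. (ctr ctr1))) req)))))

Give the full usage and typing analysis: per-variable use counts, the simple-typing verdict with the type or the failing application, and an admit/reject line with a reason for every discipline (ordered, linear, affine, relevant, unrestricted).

variable uses: key=2, ctr=1, env (bound)=1, req (bound)=1, acc (bound)=1, val (bound)=1, key1 (bound)=1, ctr1 (bound)=1
use order (left to right): key, env, acc, key, val, key1, ctr, ctr1, req
typing: ✓ — ((((T2 → T3) → (T2 → (T1 → T1) → T2 → T3) → T3) → (T1 → T1) → T2 → T3) → (T3 → T3) → (T2 → T3) → T3) → T2
ordered: ✗, key ×2 used more than once (contraction)
linear: ✗, key ×2 used more than once (contraction)
affine: ✗, key ×2 used more than once (contraction)
relevant: ✓, every one of key, ctr, env, req, acc, val, key1, ctr1 appears
unrestricted: ✓, simply typable at ((((T2 → T3) → (T2 → (T1 → T1) → T2 → T3) → T3) → (T1 → T1) → T2 → T3) → (T3 → T3) → (T2 → T3) → T3) → T2; W, C, E all held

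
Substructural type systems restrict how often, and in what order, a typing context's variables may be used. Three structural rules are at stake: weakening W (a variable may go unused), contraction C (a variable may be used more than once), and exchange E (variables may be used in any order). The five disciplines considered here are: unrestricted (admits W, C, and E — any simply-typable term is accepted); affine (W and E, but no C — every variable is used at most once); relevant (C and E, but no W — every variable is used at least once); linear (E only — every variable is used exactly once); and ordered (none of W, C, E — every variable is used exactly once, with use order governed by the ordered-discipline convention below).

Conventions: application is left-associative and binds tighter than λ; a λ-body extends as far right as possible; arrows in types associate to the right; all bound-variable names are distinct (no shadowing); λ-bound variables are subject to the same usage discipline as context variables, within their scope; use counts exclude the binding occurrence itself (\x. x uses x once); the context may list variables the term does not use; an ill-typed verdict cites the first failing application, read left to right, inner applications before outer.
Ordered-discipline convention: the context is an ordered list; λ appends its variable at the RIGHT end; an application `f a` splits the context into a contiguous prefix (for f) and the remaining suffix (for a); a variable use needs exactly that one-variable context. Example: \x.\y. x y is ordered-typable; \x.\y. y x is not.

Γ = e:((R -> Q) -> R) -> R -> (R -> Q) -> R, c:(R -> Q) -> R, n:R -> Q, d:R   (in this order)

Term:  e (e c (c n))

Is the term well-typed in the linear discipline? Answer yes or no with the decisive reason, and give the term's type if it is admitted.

no — e ×2, c ×2 used more than once (contraction); d left unused
variable uses: e: 2, c: 2, n: 1, d: 0
uses in reading order: e, e, c, c, n
typing: well-typed at R -> (R -> Q) -> R
all disciplines: ordered ✗ · linear ✗ · affine ✗ · relevant ✗ · unrestricted ✓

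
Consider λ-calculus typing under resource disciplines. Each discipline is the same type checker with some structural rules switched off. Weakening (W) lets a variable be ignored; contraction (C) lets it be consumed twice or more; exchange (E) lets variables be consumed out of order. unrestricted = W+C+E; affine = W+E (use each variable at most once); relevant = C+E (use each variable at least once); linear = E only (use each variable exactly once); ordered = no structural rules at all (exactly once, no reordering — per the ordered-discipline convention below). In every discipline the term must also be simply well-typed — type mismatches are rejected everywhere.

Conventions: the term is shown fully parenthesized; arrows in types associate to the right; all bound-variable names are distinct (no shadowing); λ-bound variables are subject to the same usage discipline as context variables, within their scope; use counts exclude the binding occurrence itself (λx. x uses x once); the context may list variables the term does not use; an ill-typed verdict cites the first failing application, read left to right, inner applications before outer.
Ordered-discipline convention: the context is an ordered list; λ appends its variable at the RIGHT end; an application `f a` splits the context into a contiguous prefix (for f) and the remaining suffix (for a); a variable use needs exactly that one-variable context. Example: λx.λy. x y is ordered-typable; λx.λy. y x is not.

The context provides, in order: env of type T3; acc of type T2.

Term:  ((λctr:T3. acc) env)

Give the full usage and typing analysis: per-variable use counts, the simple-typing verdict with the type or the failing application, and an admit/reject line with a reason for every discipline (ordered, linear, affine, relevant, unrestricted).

variable uses: env=1; acc=1; ctr (bound)=0
left-to-right use order: acc, env
typing: well-typed at T2
ordered: ✗, ctr left unused
linear: ✗, ctr left unused
affine: ✓, at most one use each (env, acc, ctr)
relevant: ✗, ctr left unused
unrestricted: ✓, type-checks (T2) and nothing is barred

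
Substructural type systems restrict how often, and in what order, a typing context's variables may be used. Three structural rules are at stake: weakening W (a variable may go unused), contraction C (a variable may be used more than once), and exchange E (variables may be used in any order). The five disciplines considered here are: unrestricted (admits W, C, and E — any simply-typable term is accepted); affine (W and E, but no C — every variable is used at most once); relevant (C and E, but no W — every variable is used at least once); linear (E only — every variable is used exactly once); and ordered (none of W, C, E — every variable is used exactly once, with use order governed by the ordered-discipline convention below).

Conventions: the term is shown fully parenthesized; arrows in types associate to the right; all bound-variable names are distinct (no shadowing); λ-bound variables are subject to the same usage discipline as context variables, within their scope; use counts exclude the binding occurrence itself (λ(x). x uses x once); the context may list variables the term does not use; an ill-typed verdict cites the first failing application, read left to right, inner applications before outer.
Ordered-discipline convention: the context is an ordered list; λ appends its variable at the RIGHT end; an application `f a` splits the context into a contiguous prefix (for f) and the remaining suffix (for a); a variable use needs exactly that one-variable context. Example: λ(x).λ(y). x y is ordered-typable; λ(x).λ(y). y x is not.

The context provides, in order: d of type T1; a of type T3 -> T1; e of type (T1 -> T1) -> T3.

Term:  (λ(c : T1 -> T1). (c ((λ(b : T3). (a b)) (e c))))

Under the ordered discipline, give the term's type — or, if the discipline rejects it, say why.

not well-typed under ordered — needs contraction — c ×2; d left unused
variable uses: d: 0; a: 1; e: 1; c (λ-bound): 2; b (λ-bound): 1
left-to-right use order: c, a, b, e, c
typing: well-typed — term : (T1 -> T1) -> T1
summary: ordered ✗, linear ✗, affine ✗, relevant ✗, unrestricted ✓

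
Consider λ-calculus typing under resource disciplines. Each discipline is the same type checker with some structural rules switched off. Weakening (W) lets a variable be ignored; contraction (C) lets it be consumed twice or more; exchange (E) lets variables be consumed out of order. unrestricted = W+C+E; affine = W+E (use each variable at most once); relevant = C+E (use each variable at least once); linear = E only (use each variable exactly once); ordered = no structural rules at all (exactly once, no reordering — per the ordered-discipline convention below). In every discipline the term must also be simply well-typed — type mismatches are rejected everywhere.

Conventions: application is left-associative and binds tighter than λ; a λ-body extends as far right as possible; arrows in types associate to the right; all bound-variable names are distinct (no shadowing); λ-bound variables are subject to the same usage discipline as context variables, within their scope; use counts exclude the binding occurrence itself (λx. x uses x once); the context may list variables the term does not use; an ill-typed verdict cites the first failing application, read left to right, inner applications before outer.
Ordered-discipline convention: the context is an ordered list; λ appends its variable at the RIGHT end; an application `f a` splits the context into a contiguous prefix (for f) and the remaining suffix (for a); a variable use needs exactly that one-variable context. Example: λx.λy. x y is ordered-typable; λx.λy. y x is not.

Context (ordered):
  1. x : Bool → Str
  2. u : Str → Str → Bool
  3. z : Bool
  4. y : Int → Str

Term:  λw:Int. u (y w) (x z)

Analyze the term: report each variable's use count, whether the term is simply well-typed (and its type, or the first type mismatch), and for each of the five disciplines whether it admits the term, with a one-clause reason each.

usage: x=1, u=1, z=1, y=1, w (λ-bound)=1
use order (left to right): u, y, w, x, z
typing: well-typed at Int → Bool
ordered: ✗, no contiguous prefix/suffix split fits u, y, w, x, z
linear: ✓, exactly-once usage across x, u, z, y, w
affine: ✓, no duplicate uses among x, u, z, y, w
relevant: ✓, x, u, z, y, w: all used, weakening unneeded
unrestricted: ✓, type-checks (Int → Bool) and nothing is barred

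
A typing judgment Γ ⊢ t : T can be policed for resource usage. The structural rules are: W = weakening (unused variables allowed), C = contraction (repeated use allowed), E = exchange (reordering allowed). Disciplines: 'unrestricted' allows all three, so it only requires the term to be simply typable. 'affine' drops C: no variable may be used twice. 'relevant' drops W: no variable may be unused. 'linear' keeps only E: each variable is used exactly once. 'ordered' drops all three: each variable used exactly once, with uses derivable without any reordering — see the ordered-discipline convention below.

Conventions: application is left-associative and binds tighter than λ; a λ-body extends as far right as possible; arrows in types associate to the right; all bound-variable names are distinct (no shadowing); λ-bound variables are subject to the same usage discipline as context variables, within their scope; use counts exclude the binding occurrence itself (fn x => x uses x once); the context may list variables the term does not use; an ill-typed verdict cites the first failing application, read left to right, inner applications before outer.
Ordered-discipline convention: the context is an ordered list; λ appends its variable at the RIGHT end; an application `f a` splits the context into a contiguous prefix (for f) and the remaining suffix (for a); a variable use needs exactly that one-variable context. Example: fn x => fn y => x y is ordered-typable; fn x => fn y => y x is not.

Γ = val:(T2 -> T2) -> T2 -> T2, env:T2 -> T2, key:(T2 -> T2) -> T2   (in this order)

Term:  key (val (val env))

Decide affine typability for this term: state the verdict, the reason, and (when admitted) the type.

no — repeated use of val ×2
variable uses: val: 2, env: 1, key: 1
uses in reading order: key, val, val, env
typing: ✓ — T2
summary: ordered ✗, linear ✗, affine ✗, relevant ✓, unrestricted ✓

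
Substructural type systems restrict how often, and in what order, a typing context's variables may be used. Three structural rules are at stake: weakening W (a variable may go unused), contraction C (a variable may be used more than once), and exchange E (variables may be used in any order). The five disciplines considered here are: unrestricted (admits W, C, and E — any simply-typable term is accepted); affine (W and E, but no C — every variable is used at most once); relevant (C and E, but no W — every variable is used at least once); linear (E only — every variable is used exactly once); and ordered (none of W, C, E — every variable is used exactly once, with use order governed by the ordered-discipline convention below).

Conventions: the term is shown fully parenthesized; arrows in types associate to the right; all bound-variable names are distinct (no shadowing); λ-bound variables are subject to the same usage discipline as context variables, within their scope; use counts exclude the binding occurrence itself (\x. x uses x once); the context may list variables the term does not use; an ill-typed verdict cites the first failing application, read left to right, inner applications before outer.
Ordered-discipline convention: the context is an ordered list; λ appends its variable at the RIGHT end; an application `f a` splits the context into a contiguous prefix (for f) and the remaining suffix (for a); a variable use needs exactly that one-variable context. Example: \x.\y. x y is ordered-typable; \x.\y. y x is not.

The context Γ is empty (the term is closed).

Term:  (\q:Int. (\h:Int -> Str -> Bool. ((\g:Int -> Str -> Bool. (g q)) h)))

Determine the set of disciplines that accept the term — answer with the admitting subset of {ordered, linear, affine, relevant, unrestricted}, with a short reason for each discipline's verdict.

admitting disciplines: linear, affine, relevant, unrestricted
usage: q (bound) ×1; h (bound) ×1; g (bound) ×1
uses in reading order: g, q, h
typing: ✓ — Int -> (Int -> Str -> Bool) -> Str -> Bool
ordered: ✗, use order g, q, h needs exchange
linear: ✓, single use per variable (q, h, g)
affine: ✓, no duplicate uses among q, h, g
relevant: ✓, every one of q, h, g appears
unrestricted: ✓, well-typed at Int -> (Int -> Str -> Bool) -> Str -> Bool; no restrictions here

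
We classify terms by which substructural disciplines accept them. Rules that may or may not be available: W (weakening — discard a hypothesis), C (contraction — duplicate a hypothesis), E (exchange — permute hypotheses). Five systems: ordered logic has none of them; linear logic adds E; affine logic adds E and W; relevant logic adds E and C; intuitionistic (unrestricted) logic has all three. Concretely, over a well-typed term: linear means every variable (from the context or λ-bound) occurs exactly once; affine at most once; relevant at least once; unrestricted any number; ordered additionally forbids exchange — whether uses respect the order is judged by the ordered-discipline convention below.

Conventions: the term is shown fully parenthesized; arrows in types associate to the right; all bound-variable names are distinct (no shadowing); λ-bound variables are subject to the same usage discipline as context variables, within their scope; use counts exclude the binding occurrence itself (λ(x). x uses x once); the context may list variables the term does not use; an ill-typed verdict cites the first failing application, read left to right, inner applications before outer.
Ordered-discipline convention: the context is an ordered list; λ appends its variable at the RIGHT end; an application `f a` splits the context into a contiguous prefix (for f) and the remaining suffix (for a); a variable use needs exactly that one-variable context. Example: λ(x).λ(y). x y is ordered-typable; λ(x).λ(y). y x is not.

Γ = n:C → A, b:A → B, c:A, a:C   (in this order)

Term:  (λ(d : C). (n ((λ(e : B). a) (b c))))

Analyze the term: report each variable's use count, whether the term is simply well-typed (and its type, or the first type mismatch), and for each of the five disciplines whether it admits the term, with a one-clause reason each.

variable uses: n: 1×, b: 1×, c: 1×, a: 1×, d (λ-bound): 0×, e (λ-bound): 0×
uses in reading order: n, a, b, c
typing: the term checks, with type C → A
ordered: ✗ — unused: d, e — weakening required
linear: ✗ — unused: d, e — weakening required
affine: ✓ — at most one use each (n, b, c, a, d, e)
relevant: ✗ — unused: d, e — weakening required
unrestricted: ✓ — well-typed at C → A; no restrictions here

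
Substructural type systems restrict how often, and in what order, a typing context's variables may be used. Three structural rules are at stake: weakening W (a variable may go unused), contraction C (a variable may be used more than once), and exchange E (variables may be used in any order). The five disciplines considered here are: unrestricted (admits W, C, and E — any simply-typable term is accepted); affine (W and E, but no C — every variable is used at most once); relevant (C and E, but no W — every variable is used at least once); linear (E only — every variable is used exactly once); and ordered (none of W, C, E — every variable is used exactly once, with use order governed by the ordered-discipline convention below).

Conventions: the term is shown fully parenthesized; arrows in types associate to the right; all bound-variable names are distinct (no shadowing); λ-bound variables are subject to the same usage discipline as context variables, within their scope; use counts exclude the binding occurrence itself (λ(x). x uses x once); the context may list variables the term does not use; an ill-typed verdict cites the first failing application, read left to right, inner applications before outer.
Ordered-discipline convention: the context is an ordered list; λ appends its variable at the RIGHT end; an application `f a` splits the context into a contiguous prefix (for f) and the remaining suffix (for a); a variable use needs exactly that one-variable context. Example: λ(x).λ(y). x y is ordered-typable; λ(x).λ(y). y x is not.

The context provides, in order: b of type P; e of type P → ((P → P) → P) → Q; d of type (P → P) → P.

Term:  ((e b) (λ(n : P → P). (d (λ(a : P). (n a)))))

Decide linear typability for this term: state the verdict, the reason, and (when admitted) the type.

yes — single use per variable (b, e, d, n, a); term : Q
use counts: b: 1×; e: 1×; d: 1×; n (λ-bound): 1×; a (λ-bound): 1×
use order (left to right): e, b, d, n, a
typing: the term checks, with type Q
across the five disciplines: ordered ✗ · linear ✓ · affine ✓ · relevant ✓ · unrestricted ✓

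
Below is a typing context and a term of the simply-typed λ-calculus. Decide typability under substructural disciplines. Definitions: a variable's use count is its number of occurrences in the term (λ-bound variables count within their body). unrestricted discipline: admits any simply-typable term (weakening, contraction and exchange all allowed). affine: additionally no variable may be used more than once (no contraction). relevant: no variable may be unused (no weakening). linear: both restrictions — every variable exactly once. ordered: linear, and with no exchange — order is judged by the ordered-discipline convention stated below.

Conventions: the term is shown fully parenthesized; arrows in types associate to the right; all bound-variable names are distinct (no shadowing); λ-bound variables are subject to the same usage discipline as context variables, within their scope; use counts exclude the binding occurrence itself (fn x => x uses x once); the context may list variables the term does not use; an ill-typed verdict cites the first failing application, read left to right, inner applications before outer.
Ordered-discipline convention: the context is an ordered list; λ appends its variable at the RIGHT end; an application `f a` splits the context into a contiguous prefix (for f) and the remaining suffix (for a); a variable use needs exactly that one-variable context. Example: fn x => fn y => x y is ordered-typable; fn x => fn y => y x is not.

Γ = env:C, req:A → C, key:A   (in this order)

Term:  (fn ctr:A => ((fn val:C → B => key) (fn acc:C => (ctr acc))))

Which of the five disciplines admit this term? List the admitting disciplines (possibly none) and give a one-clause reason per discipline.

accepted by: none
use counts: env: 0×; req: 0×; key: 1×; ctr (λ-bound): 1×; val (λ-bound): 0×; acc (λ-bound): 1×
left-to-right use order: key, ctr, acc
typing: ill-typed: non-arrow in function slot: A
ordered ✗ (a type mismatch blocks all five)
linear ✗ (the type mismatch rejects it)
affine ✗ (not simply typable)
relevant ✗ (fails simple typing)
unrestricted ✗ (a type mismatch blocks all five)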